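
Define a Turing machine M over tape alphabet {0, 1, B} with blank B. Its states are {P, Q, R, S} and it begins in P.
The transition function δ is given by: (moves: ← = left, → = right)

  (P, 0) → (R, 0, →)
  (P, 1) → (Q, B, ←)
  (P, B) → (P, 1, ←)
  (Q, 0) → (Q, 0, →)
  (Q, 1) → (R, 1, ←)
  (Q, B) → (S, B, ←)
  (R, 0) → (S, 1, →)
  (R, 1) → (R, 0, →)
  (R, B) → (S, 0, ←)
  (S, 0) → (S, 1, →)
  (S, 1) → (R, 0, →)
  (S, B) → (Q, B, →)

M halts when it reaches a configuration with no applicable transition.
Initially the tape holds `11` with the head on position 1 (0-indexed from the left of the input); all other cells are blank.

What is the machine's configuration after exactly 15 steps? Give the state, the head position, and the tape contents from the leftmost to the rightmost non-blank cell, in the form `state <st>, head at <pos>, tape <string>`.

state S, head at 2, tape 111

state=P head=1 tape=BB1[1]BB   (P,1)→(Q,B,←)
state=Q head=0 tape=BB[1]BBB   (Q,1)→(R,1,←)
state=R head=-1 tape=B[B]1BBB   (R,B)→(S,0,←)
state=S head=-2 tape=[B]01BBB   (S,B)→(Q,B,→)
state=Q head=-1 tape=B[0]1BBB   (Q,0)→(Q,0,→)
state=Q head=0 tape=B0[1]BBB   (Q,1)→(R,1,←)
state=R head=-1 tape=B[0]1BBB   (R,0)→(S,1,→)
state=S head=0 tape=B1[1]BBB   (S,1)→(R,0,→)
state=R head=1 tape=B10[B]BB   (R,B)→(S,0,←)
state=S head=0 tape=B1[0]0BB   (S,0)→(S,1,→)
state=S head=1 tape=B11[0]BB   (S,0)→(S,1,→)
state=S head=2 tape=B111[B]B   (S,B)→(Q,B,→)
state=Q head=3 tape=B111B[B]   (Q,B)→(S,B,←)
state=S head=2 tape=B111[B]B   (S,B)→(Q,B,→)
state=Q head=3 tape=B111B[B]   (Q,B)→(S,B,←)
state=S head=2 tape=B111[B]B
After 15 steps: state S, head at 2, tape 111.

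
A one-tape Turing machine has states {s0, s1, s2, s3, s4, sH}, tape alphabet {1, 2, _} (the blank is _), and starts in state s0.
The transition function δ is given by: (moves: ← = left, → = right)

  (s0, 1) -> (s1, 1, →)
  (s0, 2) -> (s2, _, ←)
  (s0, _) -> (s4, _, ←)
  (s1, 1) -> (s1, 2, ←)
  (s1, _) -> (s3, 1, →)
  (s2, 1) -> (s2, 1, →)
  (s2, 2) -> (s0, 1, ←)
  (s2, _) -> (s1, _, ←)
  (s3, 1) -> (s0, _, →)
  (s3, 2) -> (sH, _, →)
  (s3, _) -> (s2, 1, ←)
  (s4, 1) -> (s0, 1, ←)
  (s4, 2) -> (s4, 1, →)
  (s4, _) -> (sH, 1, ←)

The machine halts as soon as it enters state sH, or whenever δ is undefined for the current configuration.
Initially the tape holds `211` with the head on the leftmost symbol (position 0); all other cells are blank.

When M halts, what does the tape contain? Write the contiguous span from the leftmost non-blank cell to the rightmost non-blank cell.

s0 | ___[2]11   read 2 → write _, move ←, go to s2
s2 | __[_]_11   read _ → write _, move ←, go to s1
s1 | _[_]__11   read _ → write 1, move →, go to s3
s3 | _1[_]_11   read _ → write 1, move ←, go to s2
s2 | _[1]1_11   read 1 → write 1, move →, go to s2
s2 | _1[1]_11   read 1 → write 1, move →, go to s2
s2 | _11[_]11   read _ → write _, move ←, go to s1
s1 | _1[1]_11   read 1 → write 2, move ←, go to s1
s1 | _[1]2_11   read 1 → write 2, move ←, go to s1
s1 | [_]22_11   read _ → write 1, move →, go to s3
s3 | 1[2]2_11   read 2 → write _, move →, go to sH
sH | 1_[2]_11
The non-blank tape span at halt is 1_2_11.

1_2_11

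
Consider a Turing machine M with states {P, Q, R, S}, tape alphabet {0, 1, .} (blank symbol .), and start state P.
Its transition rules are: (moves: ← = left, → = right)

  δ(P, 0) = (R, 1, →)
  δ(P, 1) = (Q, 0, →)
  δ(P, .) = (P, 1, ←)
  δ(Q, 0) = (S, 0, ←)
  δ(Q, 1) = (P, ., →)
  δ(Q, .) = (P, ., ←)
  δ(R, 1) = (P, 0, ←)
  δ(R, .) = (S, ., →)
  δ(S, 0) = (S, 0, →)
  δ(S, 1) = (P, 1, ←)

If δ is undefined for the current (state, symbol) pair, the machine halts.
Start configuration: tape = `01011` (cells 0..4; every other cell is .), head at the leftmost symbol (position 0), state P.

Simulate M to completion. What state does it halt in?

state=P head=0 tape=[0]1011.   (P,0)→(R,1,→)
state=R head=1 tape=1[1]011.   (R,1)→(P,0,←)
state=P head=0 tape=[1]0011.   (P,1)→(Q,0,→)
state=Q head=1 tape=0[0]011.   (Q,0)→(S,0,←)
state=S head=0 tape=[0]0011.   (S,0)→(S,0,→)
state=S head=1 tape=0[0]011.   (S,0)→(S,0,→)
state=S head=2 tape=00[0]11.   (S,0)→(S,0,→)
state=S head=3 tape=000[1]1.   (S,1)→(P,1,←)
state=P head=2 tape=00[0]11.   (P,0)→(R,1,→)
state=R head=3 tape=001[1]1.   (R,1)→(P,0,←)
state=P head=2 tape=00[1]01.   (P,1)→(Q,0,→)
state=Q head=3 tape=000[0]1.   (Q,0)→(S,0,←)
state=S head=2 tape=00[0]01.   (S,0)→(S,0,→)
state=S head=3 tape=000[0]1.   (S,0)→(S,0,→)
state=S head=4 tape=0000[1].   (S,1)→(P,1,←)
state=P head=3 tape=000[0]1.   (P,0)→(R,1,→)
state=R head=4 tape=0001[1].   (R,1)→(P,0,←)
state=P head=3 tape=000[1]0.   (P,1)→(Q,0,→)
state=Q head=4 tape=0000[0].   (Q,0)→(S,0,←)
state=S head=3 tape=000[0]0.   (S,0)→(S,0,→)
state=S head=4 tape=0000[0].   (S,0)→(S,0,→)
state=S head=5 tape=00000[.]
No transition is defined for (S, .); M halts in state S.

S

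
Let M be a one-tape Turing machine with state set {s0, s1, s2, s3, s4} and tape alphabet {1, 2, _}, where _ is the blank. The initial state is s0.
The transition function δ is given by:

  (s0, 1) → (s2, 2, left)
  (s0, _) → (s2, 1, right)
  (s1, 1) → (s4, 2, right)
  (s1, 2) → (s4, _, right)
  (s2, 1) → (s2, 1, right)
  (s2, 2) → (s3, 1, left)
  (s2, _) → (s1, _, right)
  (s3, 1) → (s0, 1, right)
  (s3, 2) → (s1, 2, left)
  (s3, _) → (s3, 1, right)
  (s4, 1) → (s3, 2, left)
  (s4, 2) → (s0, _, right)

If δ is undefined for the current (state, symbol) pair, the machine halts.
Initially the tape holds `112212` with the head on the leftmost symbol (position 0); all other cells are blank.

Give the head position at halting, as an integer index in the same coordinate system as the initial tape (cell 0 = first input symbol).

2

state=s0 head=0 tape=_[1]12212   (s0,1)→(s2,2,left)
state=s2 head=-1 tape=[_]212212   (s2,_)→(s1,_,right)
state=s1 head=0 tape=_[2]12212   (s1,2)→(s4,_,right)
state=s4 head=1 tape=__[1]2212   (s4,1)→(s3,2,left)
state=s3 head=0 tape=_[_]22212   (s3,_)→(s3,1,right)
state=s3 head=1 tape=_1[2]2212   (s3,2)→(s1,2,left)
state=s1 head=0 tape=_[1]22212   (s1,1)→(s4,2,right)
state=s4 head=1 tape=_2[2]2212   (s4,2)→(s0,_,right)
state=s0 head=2 tape=_2_[2]212
At halt the head is at cell 2.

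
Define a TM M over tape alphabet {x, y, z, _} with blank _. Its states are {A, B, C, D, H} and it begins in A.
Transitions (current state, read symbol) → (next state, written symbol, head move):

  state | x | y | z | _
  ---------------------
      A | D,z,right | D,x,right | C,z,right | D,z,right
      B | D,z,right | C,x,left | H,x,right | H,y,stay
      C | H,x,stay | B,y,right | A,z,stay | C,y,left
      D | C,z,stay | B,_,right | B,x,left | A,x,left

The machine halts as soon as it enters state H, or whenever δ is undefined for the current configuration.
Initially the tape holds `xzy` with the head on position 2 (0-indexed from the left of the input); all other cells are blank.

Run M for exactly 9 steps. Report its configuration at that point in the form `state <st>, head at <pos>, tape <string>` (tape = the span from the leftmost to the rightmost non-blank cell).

state=A head=2 tape=xz[y]__   (A,y)→(D,x,right)
state=D head=3 tape=xzx[_]_   (D,_)→(A,x,left)
state=A head=2 tape=xz[x]x_   (A,x)→(D,z,right)
state=D head=3 tape=xzz[x]_   (D,x)→(C,z,stay)
state=C head=3 tape=xzz[z]_   (C,z)→(A,z,stay)
state=A head=3 tape=xzz[z]_   (A,z)→(C,z,right)
state=C head=4 tape=xzzz[_]   (C,_)→(C,y,left)
state=C head=3 tape=xzz[z]y   (C,z)→(A,z,stay)
state=A head=3 tape=xzz[z]y   (A,z)→(C,z,right)
state=C head=4 tape=xzzz[y]
After 9 steps: state C, head at 4, tape xzzzy.

state C, head at 4, tape xzzzy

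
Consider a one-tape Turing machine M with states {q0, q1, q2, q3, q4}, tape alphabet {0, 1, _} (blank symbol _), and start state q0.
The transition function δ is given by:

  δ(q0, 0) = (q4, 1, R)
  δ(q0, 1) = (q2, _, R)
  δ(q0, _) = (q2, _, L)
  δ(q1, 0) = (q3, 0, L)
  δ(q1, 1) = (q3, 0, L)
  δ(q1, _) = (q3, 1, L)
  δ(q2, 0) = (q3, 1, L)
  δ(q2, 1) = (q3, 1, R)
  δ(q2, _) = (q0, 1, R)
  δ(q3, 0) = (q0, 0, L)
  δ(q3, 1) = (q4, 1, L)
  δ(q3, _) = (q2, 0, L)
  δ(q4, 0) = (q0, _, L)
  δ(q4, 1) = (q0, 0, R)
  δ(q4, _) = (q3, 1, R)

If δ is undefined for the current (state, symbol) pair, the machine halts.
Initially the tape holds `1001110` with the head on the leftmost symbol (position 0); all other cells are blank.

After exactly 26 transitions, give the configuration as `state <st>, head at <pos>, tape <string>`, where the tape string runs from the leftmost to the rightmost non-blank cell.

state=q0 head=0 tape=_[1]001110_   (q0,1)→(q2,_,R)
state=q2 head=1 tape=__[0]01110_   (q2,0)→(q3,1,L)
state=q3 head=0 tape=_[_]101110_   (q3,_)→(q2,0,L)
state=q2 head=-1 tape=[_]0101110_   (q2,_)→(q0,1,R)
state=q0 head=0 tape=1[0]101110_   (q0,0)→(q4,1,R)
state=q4 head=1 tape=11[1]01110_   (q4,1)→(q0,0,R)
state=q0 head=2 tape=110[0]1110_   (q0,0)→(q4,1,R)
state=q4 head=3 tape=1101[1]110_   (q4,1)→(q0,0,R)
state=q0 head=4 tape=11010[1]10_   (q0,1)→(q2,_,R)
state=q2 head=5 tape=11010_[1]0_   (q2,1)→(q3,1,R)
state=q3 head=6 tape=11010_1[0]_   (q3,0)→(q0,0,L)
state=q0 head=5 tape=11010_[1]0_   (q0,1)→(q2,_,R)
state=q2 head=6 tape=11010__[0]_   (q2,0)→(q3,1,L)
state=q3 head=5 tape=11010_[_]1_   (q3,_)→(q2,0,L)
state=q2 head=4 tape=11010[_]01_   (q2,_)→(q0,1,R)
state=q0 head=5 tape=110101[0]1_   (q0,0)→(q4,1,R)
state=q4 head=6 tape=1101011[1]_   (q4,1)→(q0,0,R)
state=q0 head=7 tape=11010110[_]   (q0,_)→(q2,_,L)
state=q2 head=6 tape=1101011[0]_   (q2,0)→(q3,1,L)
state=q3 head=5 tape=110101[1]1_   (q3,1)→(q4,1,L)
state=q4 head=4 tape=11010[1]11_   (q4,1)→(q0,0,R)
state=q0 head=5 tape=110100[1]1_   (q0,1)→(q2,_,R)
state=q2 head=6 tape=110100_[1]_   (q2,1)→(q3,1,R)
state=q3 head=7 tape=110100_1[_]   (q3,_)→(q2,0,L)
state=q2 head=6 tape=110100_[1]0   (q2,1)→(q3,1,R)
state=q3 head=7 tape=110100_1[0]   (q3,0)→(q0,0,L)
state=q0 head=6 tape=110100_[1]0
After 26 steps: state q0, head at 6, tape 110100_10.

state q0, head at 6, tape 110100_10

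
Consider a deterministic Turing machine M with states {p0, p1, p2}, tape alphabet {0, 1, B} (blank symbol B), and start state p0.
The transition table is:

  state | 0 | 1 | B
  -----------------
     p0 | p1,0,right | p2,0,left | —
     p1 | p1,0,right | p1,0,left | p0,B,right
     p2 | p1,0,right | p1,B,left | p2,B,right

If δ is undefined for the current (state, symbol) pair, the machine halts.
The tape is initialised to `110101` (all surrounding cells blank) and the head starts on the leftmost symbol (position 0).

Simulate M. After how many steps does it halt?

15

state=p0 head=0 tape=B[1]10101BB   (p0,1)→(p2,0,left)
state=p2 head=-1 tape=[B]010101BB   (p2,B)→(p2,B,right)
state=p2 head=0 tape=B[0]10101BB   (p2,0)→(p1,0,right)
state=p1 head=1 tape=B0[1]0101BB   (p1,1)→(p1,0,left)
state=p1 head=0 tape=B[0]00101BB   (p1,0)→(p1,0,right)
state=p1 head=1 tape=B0[0]0101BB   (p1,0)→(p1,0,right)
state=p1 head=2 tape=B00[0]101BB   (p1,0)→(p1,0,right)
state=p1 head=3 tape=B000[1]01BB   (p1,1)→(p1,0,left)
state=p1 head=2 tape=B00[0]001BB   (p1,0)→(p1,0,right)
state=p1 head=3 tape=B000[0]01BB   (p1,0)→(p1,0,right)
state=p1 head=4 tape=B0000[0]1BB   (p1,0)→(p1,0,right)
state=p1 head=5 tape=B00000[1]BB   (p1,1)→(p1,0,left)
state=p1 head=4 tape=B0000[0]0BB   (p1,0)→(p1,0,right)
state=p1 head=5 tape=B00000[0]BB   (p1,0)→(p1,0,right)
state=p1 head=6 tape=B000000[B]B   (p1,B)→(p0,B,right)
state=p0 head=7 tape=B000000B[B]
M halts after 15 transitions.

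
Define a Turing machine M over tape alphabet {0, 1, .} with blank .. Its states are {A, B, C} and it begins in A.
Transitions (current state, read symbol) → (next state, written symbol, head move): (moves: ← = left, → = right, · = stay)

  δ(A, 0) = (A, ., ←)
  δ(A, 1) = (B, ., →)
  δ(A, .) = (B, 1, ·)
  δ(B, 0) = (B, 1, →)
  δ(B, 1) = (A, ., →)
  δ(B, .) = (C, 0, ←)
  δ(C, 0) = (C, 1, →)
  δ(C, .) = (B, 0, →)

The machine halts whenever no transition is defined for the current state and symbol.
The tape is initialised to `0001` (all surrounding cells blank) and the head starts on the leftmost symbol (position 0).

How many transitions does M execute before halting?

state=A head=0 tape=.[0]001..   (A,0)→(A,.,←)
state=A head=-1 tape=[.].001..   (A,.)→(B,1,·)
state=B head=-1 tape=[1].001..   (B,1)→(A,.,→)
state=A head=0 tape=.[.]001..   (A,.)→(B,1,·)
state=B head=0 tape=.[1]001..   (B,1)→(A,.,→)
state=A head=1 tape=..[0]01..   (A,0)→(A,.,←)
state=A head=0 tape=.[.].01..   (A,.)→(B,1,·)
state=B head=0 tape=.[1].01..   (B,1)→(A,.,→)
state=A head=1 tape=..[.]01..   (A,.)→(B,1,·)
state=B head=1 tape=..[1]01..   (B,1)→(A,.,→)
state=A head=2 tape=...[0]1..   (A,0)→(A,.,←)
state=A head=1 tape=..[.].1..   (A,.)→(B,1,·)
state=B head=1 tape=..[1].1..   (B,1)→(A,.,→)
state=A head=2 tape=...[.]1..   (A,.)→(B,1,·)
state=B head=2 tape=...[1]1..   (B,1)→(A,.,→)
state=A head=3 tape=....[1]..   (A,1)→(B,.,→)
state=B head=4 tape=.....[.].   (B,.)→(C,0,←)
state=C head=3 tape=....[.]0.   (C,.)→(B,0,→)
state=B head=4 tape=....0[0].   (B,0)→(B,1,→)
state=B head=5 tape=....01[.]   (B,.)→(C,0,←)
state=C head=4 tape=....0[1]0
M halts after 20 transitions.

20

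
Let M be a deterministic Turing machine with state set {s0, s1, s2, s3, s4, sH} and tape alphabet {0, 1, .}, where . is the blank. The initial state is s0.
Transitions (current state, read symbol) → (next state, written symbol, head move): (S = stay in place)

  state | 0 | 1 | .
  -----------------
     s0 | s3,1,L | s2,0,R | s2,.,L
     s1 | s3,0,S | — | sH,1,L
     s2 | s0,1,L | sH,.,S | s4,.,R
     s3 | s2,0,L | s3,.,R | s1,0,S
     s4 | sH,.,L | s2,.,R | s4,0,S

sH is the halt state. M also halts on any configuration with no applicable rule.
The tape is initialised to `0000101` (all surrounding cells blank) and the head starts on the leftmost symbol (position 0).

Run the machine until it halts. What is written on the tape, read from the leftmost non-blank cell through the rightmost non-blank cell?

1000101

s0 | ..[0]000101   read 0 → write 1, move L, go to s3
s3 | .[.]1000101   read . → write 0, move S, go to s1
s1 | .[0]1000101   read 0 → write 0, move S, go to s3
s3 | .[0]1000101   read 0 → write 0, move L, go to s2
s2 | [.]01000101   read . → write ., move R, go to s4
s4 | .[0]1000101   read 0 → write ., move L, go to sH
sH | [.].1000101
The non-blank tape span at halt is 1000101.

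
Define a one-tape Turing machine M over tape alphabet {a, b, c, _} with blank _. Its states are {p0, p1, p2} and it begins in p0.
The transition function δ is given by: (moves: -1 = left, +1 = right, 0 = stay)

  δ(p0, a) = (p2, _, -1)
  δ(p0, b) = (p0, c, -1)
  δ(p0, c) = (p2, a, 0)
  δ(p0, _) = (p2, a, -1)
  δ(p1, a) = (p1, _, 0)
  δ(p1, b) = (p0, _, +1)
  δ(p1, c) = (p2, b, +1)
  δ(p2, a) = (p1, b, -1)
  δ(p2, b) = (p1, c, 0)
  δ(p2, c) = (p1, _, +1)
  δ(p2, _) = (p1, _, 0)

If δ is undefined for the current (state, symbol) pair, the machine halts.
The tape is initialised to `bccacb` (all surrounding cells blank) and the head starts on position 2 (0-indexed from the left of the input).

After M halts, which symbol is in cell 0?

a

state=p0 head=2 tape=_bc[c]acb   (p0,c)→(p2,a,0)
state=p2 head=2 tape=_bc[a]acb   (p2,a)→(p1,b,-1)
state=p1 head=1 tape=_b[c]bacb   (p1,c)→(p2,b,+1)
state=p2 head=2 tape=_bb[b]acb   (p2,b)→(p1,c,0)
state=p1 head=2 tape=_bb[c]acb   (p1,c)→(p2,b,+1)
state=p2 head=3 tape=_bbb[a]cb   (p2,a)→(p1,b,-1)
state=p1 head=2 tape=_bb[b]bcb   (p1,b)→(p0,_,+1)
state=p0 head=3 tape=_bb_[b]cb   (p0,b)→(p0,c,-1)
state=p0 head=2 tape=_bb[_]ccb   (p0,_)→(p2,a,-1)
state=p2 head=1 tape=_b[b]accb   (p2,b)→(p1,c,0)
state=p1 head=1 tape=_b[c]accb   (p1,c)→(p2,b,+1)
state=p2 head=2 tape=_bb[a]ccb   (p2,a)→(p1,b,-1)
state=p1 head=1 tape=_b[b]bccb   (p1,b)→(p0,_,+1)
state=p0 head=2 tape=_b_[b]ccb   (p0,b)→(p0,c,-1)
state=p0 head=1 tape=_b[_]cccb   (p0,_)→(p2,a,-1)
state=p2 head=0 tape=_[b]acccb   (p2,b)→(p1,c,0)
state=p1 head=0 tape=_[c]acccb   (p1,c)→(p2,b,+1)
state=p2 head=1 tape=_b[a]cccb   (p2,a)→(p1,b,-1)
state=p1 head=0 tape=_[b]bcccb   (p1,b)→(p0,_,+1)
state=p0 head=1 tape=__[b]cccb   (p0,b)→(p0,c,-1)
state=p0 head=0 tape=_[_]ccccb   (p0,_)→(p2,a,-1)
state=p2 head=-1 tape=[_]accccb   (p2,_)→(p1,_,0)
state=p1 head=-1 tape=[_]accccb
Cell 0 holds a when M halts.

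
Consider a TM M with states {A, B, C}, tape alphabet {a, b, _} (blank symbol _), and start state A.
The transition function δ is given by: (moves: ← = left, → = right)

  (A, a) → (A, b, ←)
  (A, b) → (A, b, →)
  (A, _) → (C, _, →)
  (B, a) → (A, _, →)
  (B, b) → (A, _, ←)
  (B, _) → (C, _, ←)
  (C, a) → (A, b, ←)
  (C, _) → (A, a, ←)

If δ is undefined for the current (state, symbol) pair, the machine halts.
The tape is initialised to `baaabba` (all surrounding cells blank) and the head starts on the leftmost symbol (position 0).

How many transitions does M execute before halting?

A | [b]aaabba__   read b → write b, move →, go to A
A | b[a]aabba__   read a → write b, move ←, go to A
A | [b]baabba__   read b → write b, move →, go to A
A | b[b]aabba__   read b → write b, move →, go to A
A | bb[a]abba__   read a → write b, move ←, go to A
A | b[b]babba__   read b → write b, move →, go to A
A | bb[b]abba__   read b → write b, move →, go to A
A | bbb[a]bba__   read a → write b, move ←, go to A
A | bb[b]bbba__   read b → write b, move →, go to A
A | bbb[b]bba__   read b → write b, move →, go to A
A | bbbb[b]ba__   read b → write b, move →, go to A
A | bbbbb[b]a__   read b → write b, move →, go to A
A | bbbbbb[a]__   read a → write b, move ←, go to A
A | bbbbb[b]b__   read b → write b, move →, go to A
A | bbbbbb[b]__   read b → write b, move →, go to A
A | bbbbbbb[_]_   read _ → write _, move →, go to C
C | bbbbbbb_[_]   read _ → write a, move ←, go to A
A | bbbbbbb[_]a   read _ → write _, move →, go to C
C | bbbbbbb_[a]   read a → write b, move ←, go to A
A | bbbbbbb[_]b   read _ → write _, move →, go to C
C | bbbbbbb_[b]
M halts after 20 transitions.

20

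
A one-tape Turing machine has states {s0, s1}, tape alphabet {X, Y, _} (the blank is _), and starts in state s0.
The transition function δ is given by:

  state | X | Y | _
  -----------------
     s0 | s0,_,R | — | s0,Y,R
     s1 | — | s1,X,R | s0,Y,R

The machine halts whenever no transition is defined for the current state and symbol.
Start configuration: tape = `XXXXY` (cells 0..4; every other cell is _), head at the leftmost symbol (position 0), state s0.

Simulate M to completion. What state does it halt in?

s0 | [X]XXXY   read X → write _, move R, go to s0
s0 | _[X]XXY   read X → write _, move R, go to s0
s0 | __[X]XY   read X → write _, move R, go to s0
s0 | ___[X]Y   read X → write _, move R, go to s0
s0 | ____[Y]
No transition is defined for (s0, Y); M halts in state s0.

s0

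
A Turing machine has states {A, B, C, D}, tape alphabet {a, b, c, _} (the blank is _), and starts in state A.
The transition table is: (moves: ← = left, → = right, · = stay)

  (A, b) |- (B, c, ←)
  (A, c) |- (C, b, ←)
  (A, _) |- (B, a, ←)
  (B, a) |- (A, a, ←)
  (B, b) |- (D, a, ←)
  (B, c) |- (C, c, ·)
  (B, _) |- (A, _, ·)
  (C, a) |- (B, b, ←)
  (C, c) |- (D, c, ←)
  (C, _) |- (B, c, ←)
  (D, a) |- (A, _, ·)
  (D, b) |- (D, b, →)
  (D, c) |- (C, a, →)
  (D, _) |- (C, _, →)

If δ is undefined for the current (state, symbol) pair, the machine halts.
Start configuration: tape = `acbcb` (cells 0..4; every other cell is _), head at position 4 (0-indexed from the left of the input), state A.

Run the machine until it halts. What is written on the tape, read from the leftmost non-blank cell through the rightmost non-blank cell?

aabac

state=A head=4 tape=acbc[b]   (A,b)→(B,c,←)
state=B head=3 tape=acb[c]c   (B,c)→(C,c,·)
state=C head=3 tape=acb[c]c   (C,c)→(D,c,←)
state=D head=2 tape=ac[b]cc   (D,b)→(D,b,→)
state=D head=3 tape=acb[c]c   (D,c)→(C,a,→)
state=C head=4 tape=acba[c]   (C,c)→(D,c,←)
state=D head=3 tape=acb[a]c   (D,a)→(A,_,·)
state=A head=3 tape=acb[_]c   (A,_)→(B,a,←)
state=B head=2 tape=ac[b]ac   (B,b)→(D,a,←)
state=D head=1 tape=a[c]aac   (D,c)→(C,a,→)
state=C head=2 tape=aa[a]ac   (C,a)→(B,b,←)
state=B head=1 tape=a[a]bac   (B,a)→(A,a,←)
state=A head=0 tape=[a]abac
The non-blank tape span at halt is aabac.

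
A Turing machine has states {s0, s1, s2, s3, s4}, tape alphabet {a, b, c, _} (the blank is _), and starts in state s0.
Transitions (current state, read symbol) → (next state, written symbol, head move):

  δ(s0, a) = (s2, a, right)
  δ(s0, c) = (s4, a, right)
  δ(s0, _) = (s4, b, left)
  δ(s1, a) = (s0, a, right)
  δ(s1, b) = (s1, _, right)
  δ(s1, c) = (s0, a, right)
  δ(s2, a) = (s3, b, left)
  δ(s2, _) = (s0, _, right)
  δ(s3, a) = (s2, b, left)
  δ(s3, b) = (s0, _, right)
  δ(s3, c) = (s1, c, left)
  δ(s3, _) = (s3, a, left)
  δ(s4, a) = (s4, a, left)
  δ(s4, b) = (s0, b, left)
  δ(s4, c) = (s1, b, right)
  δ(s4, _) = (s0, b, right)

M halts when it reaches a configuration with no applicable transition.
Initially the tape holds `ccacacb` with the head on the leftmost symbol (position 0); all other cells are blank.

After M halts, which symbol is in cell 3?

a

s0 | [c]cacacb   read c → write a, move right, go to s4
s4 | a[c]acacb   read c → write b, move right, go to s1
s1 | ab[a]cacb   read a → write a, move right, go to s0
s0 | aba[c]acb   read c → write a, move right, go to s4
s4 | abaa[a]cb   read a → write a, move left, go to s4
s4 | aba[a]acb   read a → write a, move left, go to s4
s4 | ab[a]aacb   read a → write a, move left, go to s4
s4 | a[b]aaacb   read b → write b, move left, go to s0
s0 | [a]baaacb   read a → write a, move right, go to s2
s2 | a[b]aaacb
Cell 3 holds a when M halts.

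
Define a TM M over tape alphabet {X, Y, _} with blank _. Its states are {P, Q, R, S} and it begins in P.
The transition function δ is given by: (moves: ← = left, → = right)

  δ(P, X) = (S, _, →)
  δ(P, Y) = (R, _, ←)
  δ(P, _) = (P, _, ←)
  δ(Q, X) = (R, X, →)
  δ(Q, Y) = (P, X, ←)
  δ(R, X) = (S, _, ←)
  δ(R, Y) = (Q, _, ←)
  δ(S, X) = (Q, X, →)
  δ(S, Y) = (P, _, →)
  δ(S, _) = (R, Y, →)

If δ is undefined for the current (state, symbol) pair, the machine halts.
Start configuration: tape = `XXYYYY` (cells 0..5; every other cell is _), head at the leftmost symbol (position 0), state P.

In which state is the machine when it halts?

Q

P | [X]XYYYY_   read X → write _, move →, go to S
S | _[X]YYYY_   read X → write X, move →, go to Q
Q | _X[Y]YYY_   read Y → write X, move ←, go to P
P | _[X]XYYY_   read X → write _, move →, go to S
S | __[X]YYY_   read X → write X, move →, go to Q
Q | __X[Y]YY_   read Y → write X, move ←, go to P
P | __[X]XYY_   read X → write _, move →, go to S
S | ___[X]YY_   read X → write X, move →, go to Q
Q | ___X[Y]Y_   read Y → write X, move ←, go to P
P | ___[X]XY_   read X → write _, move →, go to S
S | ____[X]Y_   read X → write X, move →, go to Q
Q | ____X[Y]_   read Y → write X, move ←, go to P
P | ____[X]X_   read X → write _, move →, go to S
S | _____[X]_   read X → write X, move →, go to Q
Q | _____X[_]
No transition is defined for (Q, _); M halts in state Q.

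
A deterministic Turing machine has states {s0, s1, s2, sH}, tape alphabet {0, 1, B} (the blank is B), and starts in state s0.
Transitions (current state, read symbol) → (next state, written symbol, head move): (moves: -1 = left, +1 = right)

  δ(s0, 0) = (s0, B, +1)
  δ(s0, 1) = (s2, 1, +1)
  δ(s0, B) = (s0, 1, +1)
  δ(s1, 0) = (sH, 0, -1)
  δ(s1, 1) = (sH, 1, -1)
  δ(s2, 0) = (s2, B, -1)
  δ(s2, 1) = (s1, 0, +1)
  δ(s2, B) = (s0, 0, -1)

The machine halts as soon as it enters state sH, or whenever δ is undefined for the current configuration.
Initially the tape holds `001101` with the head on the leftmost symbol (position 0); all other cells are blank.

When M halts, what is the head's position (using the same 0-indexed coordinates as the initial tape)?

s0 | [0]01101   read 0 → write B, move +1, go to s0
s0 | B[0]1101   read 0 → write B, move +1, go to s0
s0 | BB[1]101   read 1 → write 1, move +1, go to s2
s2 | BB1[1]01   read 1 → write 0, move +1, go to s1
s1 | BB10[0]1   read 0 → write 0, move -1, go to sH
sH | BB1[0]01
At halt the head is at cell 3.

3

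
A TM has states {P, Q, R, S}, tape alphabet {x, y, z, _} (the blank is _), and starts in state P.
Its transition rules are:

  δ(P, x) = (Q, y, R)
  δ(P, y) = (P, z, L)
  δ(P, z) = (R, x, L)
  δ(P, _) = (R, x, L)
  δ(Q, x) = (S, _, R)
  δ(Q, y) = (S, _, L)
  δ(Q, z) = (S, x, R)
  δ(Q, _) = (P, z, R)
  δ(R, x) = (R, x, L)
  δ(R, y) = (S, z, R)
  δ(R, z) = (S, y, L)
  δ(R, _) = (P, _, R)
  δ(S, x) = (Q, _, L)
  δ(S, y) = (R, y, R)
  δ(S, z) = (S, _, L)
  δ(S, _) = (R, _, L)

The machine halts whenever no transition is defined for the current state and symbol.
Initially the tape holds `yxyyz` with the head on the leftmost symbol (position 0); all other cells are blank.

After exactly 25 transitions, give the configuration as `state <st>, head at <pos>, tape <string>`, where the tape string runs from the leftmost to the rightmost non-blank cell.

P | __[y]xyyz   read y → write z, move L, go to P
P | _[_]zxyyz   read _ → write x, move L, go to R
R | [_]xzxyyz   read _ → write _, move R, go to P
P | _[x]zxyyz   read x → write y, move R, go to Q
Q | _y[z]xyyz   read z → write x, move R, go to S
S | _yx[x]yyz   read x → write _, move L, go to Q
Q | _y[x]_yyz   read x → write _, move R, go to S
S | _y_[_]yyz   read _ → write _, move L, go to R
R | _y[_]_yyz   read _ → write _, move R, go to P
P | _y_[_]yyz   read _ → write x, move L, go to R
R | _y[_]xyyz   read _ → write _, move R, go to P
P | _y_[x]yyz   read x → write y, move R, go to Q
Q | _y_y[y]yz   read y → write _, move L, go to S
S | _y_[y]_yz   read y → write y, move R, go to R
R | _y_y[_]yz   read _ → write _, move R, go to P
P | _y_y_[y]z   read y → write z, move L, go to P
P | _y_y[_]zz   read _ → write x, move L, go to R
R | _y_[y]xzz   read y → write z, move R, go to S
S | _y_z[x]zz   read x → write _, move L, go to Q
Q | _y_[z]_zz   read z → write x, move R, go to S
S | _y_x[_]zz   read _ → write _, move L, go to R
R | _y_[x]_zz   read x → write x, move L, go to R
R | _y[_]x_zz   read _ → write _, move R, go to P
P | _y_[x]_zz   read x → write y, move R, go to Q
Q | _y_y[_]zz   read _ → write z, move R, go to P
P | _y_yz[z]z
After 25 steps: state P, head at 3, tape y_yzzz.

state P, head at 3, tape y_yzzz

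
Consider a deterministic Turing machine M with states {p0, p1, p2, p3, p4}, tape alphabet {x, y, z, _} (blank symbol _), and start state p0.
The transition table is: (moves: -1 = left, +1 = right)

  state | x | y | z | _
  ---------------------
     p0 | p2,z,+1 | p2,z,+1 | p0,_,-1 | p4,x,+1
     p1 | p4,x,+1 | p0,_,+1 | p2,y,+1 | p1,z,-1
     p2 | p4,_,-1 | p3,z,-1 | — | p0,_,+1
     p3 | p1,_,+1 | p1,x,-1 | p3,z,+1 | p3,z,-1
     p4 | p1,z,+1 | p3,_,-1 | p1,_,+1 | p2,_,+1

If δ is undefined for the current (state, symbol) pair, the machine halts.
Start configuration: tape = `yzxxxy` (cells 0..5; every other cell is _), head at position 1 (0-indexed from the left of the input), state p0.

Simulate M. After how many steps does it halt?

p0 | y[z]xxxy   read z → write _, move -1, go to p0
p0 | [y]_xxxy   read y → write z, move +1, go to p2
p2 | z[_]xxxy   read _ → write _, move +1, go to p0
p0 | z_[x]xxy   read x → write z, move +1, go to p2
p2 | z_z[x]xy   read x → write _, move -1, go to p4
p4 | z_[z]_xy   read z → write _, move +1, go to p1
p1 | z__[_]xy   read _ → write z, move -1, go to p1
p1 | z_[_]zxy   read _ → write z, move -1, go to p1
p1 | z[_]zzxy   read _ → write z, move -1, go to p1
p1 | [z]zzzxy   read z → write y, move +1, go to p2
p2 | y[z]zzxy
M halts after 10 transitions.

10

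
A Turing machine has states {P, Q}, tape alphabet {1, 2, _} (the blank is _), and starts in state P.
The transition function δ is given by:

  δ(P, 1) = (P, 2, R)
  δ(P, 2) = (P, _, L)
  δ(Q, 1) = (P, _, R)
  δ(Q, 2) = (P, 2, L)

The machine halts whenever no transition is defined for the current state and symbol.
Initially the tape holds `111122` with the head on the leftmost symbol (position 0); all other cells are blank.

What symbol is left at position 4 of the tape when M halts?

_

state=P head=0 tape=_[1]11122   (P,1)→(P,2,R)
state=P head=1 tape=_2[1]1122   (P,1)→(P,2,R)
state=P head=2 tape=_22[1]122   (P,1)→(P,2,R)
state=P head=3 tape=_222[1]22   (P,1)→(P,2,R)
state=P head=4 tape=_2222[2]2   (P,2)→(P,_,L)
state=P head=3 tape=_222[2]_2   (P,2)→(P,_,L)
state=P head=2 tape=_22[2]__2   (P,2)→(P,_,L)
state=P head=1 tape=_2[2]___2   (P,2)→(P,_,L)
state=P head=0 tape=_[2]____2   (P,2)→(P,_,L)
state=P head=-1 tape=[_]_____2
Cell 4 holds _ when M halts.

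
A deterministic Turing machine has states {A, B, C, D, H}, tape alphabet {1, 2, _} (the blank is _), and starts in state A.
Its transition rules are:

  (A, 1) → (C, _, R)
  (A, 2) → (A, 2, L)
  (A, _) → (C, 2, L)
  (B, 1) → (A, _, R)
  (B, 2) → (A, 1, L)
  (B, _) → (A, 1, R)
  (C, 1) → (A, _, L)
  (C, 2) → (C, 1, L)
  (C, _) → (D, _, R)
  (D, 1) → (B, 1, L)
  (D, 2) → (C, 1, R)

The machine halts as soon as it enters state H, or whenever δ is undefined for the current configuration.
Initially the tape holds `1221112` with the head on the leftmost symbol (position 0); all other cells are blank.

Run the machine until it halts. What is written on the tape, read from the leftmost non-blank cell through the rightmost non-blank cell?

1_1

A | [1]221112__   read 1 → write _, move R, go to C
C | _[2]21112__   read 2 → write 1, move L, go to C
C | [_]121112__   read _ → write _, move R, go to D
D | _[1]21112__   read 1 → write 1, move L, go to B
B | [_]121112__   read _ → write 1, move R, go to A
A | 1[1]21112__   read 1 → write _, move R, go to C
C | 1_[2]1112__   read 2 → write 1, move L, go to C
C | 1[_]11112__   read _ → write _, move R, go to D
D | 1_[1]1112__   read 1 → write 1, move L, go to B
B | 1[_]11112__   read _ → write 1, move R, go to A
A | 11[1]1112__   read 1 → write _, move R, go to C
C | 11_[1]112__   read 1 → write _, move L, go to A
A | 11[_]_112__   read _ → write 2, move L, go to C
C | 1[1]2_112__   read 1 → write _, move L, go to A
A | [1]_2_112__   read 1 → write _, move R, go to C
C | _[_]2_112__   read _ → write _, move R, go to D
D | __[2]_112__   read 2 → write 1, move R, go to C
C | __1[_]112__   read _ → write _, move R, go to D
D | __1_[1]12__   read 1 → write 1, move L, go to B
B | __1[_]112__   read _ → write 1, move R, go to A
A | __11[1]12__   read 1 → write _, move R, go to C
C | __11_[1]2__   read 1 → write _, move L, go to A
A | __11[_]_2__   read _ → write 2, move L, go to C
C | __1[1]2_2__   read 1 → write _, move L, go to A
A | __[1]_2_2__   read 1 → write _, move R, go to C
C | ___[_]2_2__   read _ → write _, move R, go to D
D | ____[2]_2__   read 2 → write 1, move R, go to C
C | ____1[_]2__   read _ → write _, move R, go to D
D | ____1_[2]__   read 2 → write 1, move R, go to C
C | ____1_1[_]_   read _ → write _, move R, go to D
D | ____1_1_[_]
The non-blank tape span at halt is 1_1.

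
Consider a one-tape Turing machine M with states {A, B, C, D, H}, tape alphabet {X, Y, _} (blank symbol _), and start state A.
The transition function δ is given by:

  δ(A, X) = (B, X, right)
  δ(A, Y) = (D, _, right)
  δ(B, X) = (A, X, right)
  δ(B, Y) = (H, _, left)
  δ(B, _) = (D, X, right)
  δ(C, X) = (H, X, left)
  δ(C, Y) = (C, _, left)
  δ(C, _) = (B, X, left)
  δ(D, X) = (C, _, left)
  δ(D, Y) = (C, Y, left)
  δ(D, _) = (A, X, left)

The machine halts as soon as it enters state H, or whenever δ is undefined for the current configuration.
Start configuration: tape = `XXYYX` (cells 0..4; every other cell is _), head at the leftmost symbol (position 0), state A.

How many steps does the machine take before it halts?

8

A | [X]XYYX   read X → write X, move right, go to B
B | X[X]YYX   read X → write X, move right, go to A
A | XX[Y]YX   read Y → write _, move right, go to D
D | XX_[Y]X   read Y → write Y, move left, go to C
C | XX[_]YX   read _ → write X, move left, go to B
B | X[X]XYX   read X → write X, move right, go to A
A | XX[X]YX   read X → write X, move right, go to B
B | XXX[Y]X   read Y → write _, move left, go to H
H | XX[X]_X
M halts after 8 transitions.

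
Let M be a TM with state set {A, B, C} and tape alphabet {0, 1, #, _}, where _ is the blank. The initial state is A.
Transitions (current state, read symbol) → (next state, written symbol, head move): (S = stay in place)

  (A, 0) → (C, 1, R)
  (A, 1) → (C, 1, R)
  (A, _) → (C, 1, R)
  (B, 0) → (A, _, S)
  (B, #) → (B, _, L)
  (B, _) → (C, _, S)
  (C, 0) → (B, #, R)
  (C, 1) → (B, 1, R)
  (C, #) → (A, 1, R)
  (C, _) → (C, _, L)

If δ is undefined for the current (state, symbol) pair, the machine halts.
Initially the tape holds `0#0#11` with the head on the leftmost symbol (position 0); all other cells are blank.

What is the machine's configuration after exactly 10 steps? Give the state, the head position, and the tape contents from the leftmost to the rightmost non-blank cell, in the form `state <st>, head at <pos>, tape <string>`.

state C, head at 6, tape 111111

state=A head=0 tape=[0]#0#11_   (A,0)→(C,1,R)
state=C head=1 tape=1[#]0#11_   (C,#)→(A,1,R)
state=A head=2 tape=11[0]#11_   (A,0)→(C,1,R)
state=C head=3 tape=111[#]11_   (C,#)→(A,1,R)
state=A head=4 tape=1111[1]1_   (A,1)→(C,1,R)
state=C head=5 tape=11111[1]_   (C,1)→(B,1,R)
state=B head=6 tape=111111[_]   (B,_)→(C,_,S)
state=C head=6 tape=111111[_]   (C,_)→(C,_,L)
state=C head=5 tape=11111[1]_   (C,1)→(B,1,R)
state=B head=6 tape=111111[_]   (B,_)→(C,_,S)
state=C head=6 tape=111111[_]
After 10 steps: state C, head at 6, tape 111111.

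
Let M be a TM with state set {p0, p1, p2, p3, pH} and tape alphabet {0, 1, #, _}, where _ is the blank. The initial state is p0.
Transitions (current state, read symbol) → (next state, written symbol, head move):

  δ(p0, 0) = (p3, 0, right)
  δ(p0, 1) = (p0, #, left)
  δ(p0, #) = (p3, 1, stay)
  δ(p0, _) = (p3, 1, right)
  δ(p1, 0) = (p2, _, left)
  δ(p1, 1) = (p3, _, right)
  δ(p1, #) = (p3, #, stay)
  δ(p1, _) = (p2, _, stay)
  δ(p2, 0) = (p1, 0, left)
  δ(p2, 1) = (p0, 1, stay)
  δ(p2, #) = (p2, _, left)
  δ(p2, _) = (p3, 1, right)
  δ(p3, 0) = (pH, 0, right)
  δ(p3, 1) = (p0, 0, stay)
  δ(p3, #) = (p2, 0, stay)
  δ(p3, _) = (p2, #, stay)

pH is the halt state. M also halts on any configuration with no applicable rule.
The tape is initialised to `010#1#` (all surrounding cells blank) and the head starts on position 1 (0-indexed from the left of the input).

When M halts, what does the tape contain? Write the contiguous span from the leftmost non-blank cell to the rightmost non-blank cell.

p0 | __0[1]0#1#   read 1 → write #, move left, go to p0
p0 | __[0]#0#1#   read 0 → write 0, move right, go to p3
p3 | __0[#]0#1#   read # → write 0, move stay, go to p2
p2 | __0[0]0#1#   read 0 → write 0, move left, go to p1
p1 | __[0]00#1#   read 0 → write _, move left, go to p2
p2 | _[_]_00#1#   read _ → write 1, move right, go to p3
p3 | _1[_]00#1#   read _ → write #, move stay, go to p2
p2 | _1[#]00#1#   read # → write _, move left, go to p2
p2 | _[1]_00#1#   read 1 → write 1, move stay, go to p0
p0 | _[1]_00#1#   read 1 → write #, move left, go to p0
p0 | [_]#_00#1#   read _ → write 1, move right, go to p3
p3 | 1[#]_00#1#   read # → write 0, move stay, go to p2
p2 | 1[0]_00#1#   read 0 → write 0, move left, go to p1
p1 | [1]0_00#1#   read 1 → write _, move right, go to p3
p3 | _[0]_00#1#   read 0 → write 0, move right, go to pH
pH | _0[_]00#1#
The non-blank tape span at halt is 0_00#1#.

0_00#1#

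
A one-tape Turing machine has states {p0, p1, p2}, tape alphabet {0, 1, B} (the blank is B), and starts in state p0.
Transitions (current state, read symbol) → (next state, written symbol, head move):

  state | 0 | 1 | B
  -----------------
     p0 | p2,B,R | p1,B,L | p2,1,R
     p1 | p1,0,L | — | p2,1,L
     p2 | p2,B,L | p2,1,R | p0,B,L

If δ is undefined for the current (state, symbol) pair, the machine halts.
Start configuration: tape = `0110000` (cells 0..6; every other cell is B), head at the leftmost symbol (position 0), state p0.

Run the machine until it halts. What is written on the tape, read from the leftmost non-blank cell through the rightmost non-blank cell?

state=p0 head=0 tape=[0]110000   (p0,0)→(p2,B,R)
state=p2 head=1 tape=B[1]10000   (p2,1)→(p2,1,R)
state=p2 head=2 tape=B1[1]0000   (p2,1)→(p2,1,R)
state=p2 head=3 tape=B11[0]000   (p2,0)→(p2,B,L)
state=p2 head=2 tape=B1[1]B000   (p2,1)→(p2,1,R)
state=p2 head=3 tape=B11[B]000   (p2,B)→(p0,B,L)
state=p0 head=2 tape=B1[1]B000   (p0,1)→(p1,B,L)
state=p1 head=1 tape=B[1]BB000
The non-blank tape span at halt is 1BB000.

1BB000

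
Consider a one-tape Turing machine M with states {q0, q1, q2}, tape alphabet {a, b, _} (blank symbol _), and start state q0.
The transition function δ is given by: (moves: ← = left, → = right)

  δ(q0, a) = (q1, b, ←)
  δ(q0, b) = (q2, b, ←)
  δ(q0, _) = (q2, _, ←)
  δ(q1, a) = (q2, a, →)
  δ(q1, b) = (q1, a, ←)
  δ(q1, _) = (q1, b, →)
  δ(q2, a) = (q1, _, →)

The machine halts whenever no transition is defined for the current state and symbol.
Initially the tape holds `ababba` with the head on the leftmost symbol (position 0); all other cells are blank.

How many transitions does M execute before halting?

14

state=q0 head=0 tape=__[a]babba   (q0,a)→(q1,b,←)
state=q1 head=-1 tape=_[_]bbabba   (q1,_)→(q1,b,→)
state=q1 head=0 tape=_b[b]babba   (q1,b)→(q1,a,←)
state=q1 head=-1 tape=_[b]ababba   (q1,b)→(q1,a,←)
state=q1 head=-2 tape=[_]aababba   (q1,_)→(q1,b,→)
state=q1 head=-1 tape=b[a]ababba   (q1,a)→(q2,a,→)
state=q2 head=0 tape=ba[a]babba   (q2,a)→(q1,_,→)
state=q1 head=1 tape=ba_[b]abba   (q1,b)→(q1,a,←)
state=q1 head=0 tape=ba[_]aabba   (q1,_)→(q1,b,→)
state=q1 head=1 tape=bab[a]abba   (q1,a)→(q2,a,→)
state=q2 head=2 tape=baba[a]bba   (q2,a)→(q1,_,→)
state=q1 head=3 tape=baba_[b]ba   (q1,b)→(q1,a,←)
state=q1 head=2 tape=baba[_]aba   (q1,_)→(q1,b,→)
state=q1 head=3 tape=babab[a]ba   (q1,a)→(q2,a,→)
state=q2 head=4 tape=bababa[b]a
M halts after 14 transitions.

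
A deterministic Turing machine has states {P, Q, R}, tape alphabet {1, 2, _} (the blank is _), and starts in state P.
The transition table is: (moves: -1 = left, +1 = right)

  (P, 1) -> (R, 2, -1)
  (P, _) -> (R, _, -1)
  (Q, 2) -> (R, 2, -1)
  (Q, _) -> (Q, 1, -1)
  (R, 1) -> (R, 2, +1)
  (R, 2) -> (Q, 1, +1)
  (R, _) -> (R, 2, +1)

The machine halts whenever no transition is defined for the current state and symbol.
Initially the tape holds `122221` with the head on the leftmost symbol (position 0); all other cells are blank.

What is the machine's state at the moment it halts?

Q

P | _[1]22221   read 1 → write 2, move -1, go to R
R | [_]222221   read _ → write 2, move +1, go to R
R | 2[2]22221   read 2 → write 1, move +1, go to Q
Q | 21[2]2221   read 2 → write 2, move -1, go to R
R | 2[1]22221   read 1 → write 2, move +1, go to R
R | 22[2]2221   read 2 → write 1, move +1, go to Q
Q | 221[2]221   read 2 → write 2, move -1, go to R
R | 22[1]2221   read 1 → write 2, move +1, go to R
R | 222[2]221   read 2 → write 1, move +1, go to Q
Q | 2221[2]21   read 2 → write 2, move -1, go to R
R | 222[1]221   read 1 → write 2, move +1, go to R
R | 2222[2]21   read 2 → write 1, move +1, go to Q
Q | 22221[2]1   read 2 → write 2, move -1, go to R
R | 2222[1]21   read 1 → write 2, move +1, go to R
R | 22222[2]1   read 2 → write 1, move +1, go to Q
Q | 222221[1]
No transition is defined for (Q, 1); M halts in state Q.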